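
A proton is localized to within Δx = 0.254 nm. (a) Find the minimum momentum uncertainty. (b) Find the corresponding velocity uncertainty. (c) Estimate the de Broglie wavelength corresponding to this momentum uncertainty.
(a) Δp_min = 2.076 × 10^-25 kg·m/s
(b) Δv_min = 124.112 m/s
(c) λ_dB = 3.192 nm

Step-by-step:

(a) From the uncertainty principle:
Δp_min = ℏ/(2Δx) = (1.055e-34 J·s)/(2 × 2.540e-10 m) = 2.076e-25 kg·m/s

(b) The velocity uncertainty:
Δv = Δp/m = (2.076e-25 kg·m/s)/(1.673e-27 kg) = 1.241e+02 m/s = 124.112 m/s

(c) The de Broglie wavelength for this momentum:
λ = h/p = (6.626e-34 J·s)/(2.076e-25 kg·m/s) = 3.192e-09 m = 3.192 nm

Note: The de Broglie wavelength is comparable to the localization size, as expected from wave-particle duality.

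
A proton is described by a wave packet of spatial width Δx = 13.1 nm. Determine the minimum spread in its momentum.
4.025 × 10^-27 kg·m/s

For a wave packet, the spatial width Δx and momentum spread Δp are related by the uncertainty principle:
ΔxΔp ≥ ℏ/2

The minimum momentum spread is:
Δp_min = ℏ/(2Δx)
Δp_min = (1.055e-34 J·s) / (2 × 1.310e-08 m)
Δp_min = 4.025e-27 kg·m/s

A wave packet cannot have both a well-defined position and well-defined momentum.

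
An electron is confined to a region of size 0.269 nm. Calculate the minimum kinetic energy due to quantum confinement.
131.631 meV

Using the uncertainty principle:

1. Position uncertainty: Δx ≈ 2.690e-10 m
2. Minimum momentum uncertainty: Δp = ℏ/(2Δx) = 1.960e-25 kg·m/s
3. Minimum kinetic energy:
   KE = (Δp)²/(2m) = (1.960e-25)²/(2 × 9.109e-31 kg)
   KE = 2.109e-20 J = 131.631 meV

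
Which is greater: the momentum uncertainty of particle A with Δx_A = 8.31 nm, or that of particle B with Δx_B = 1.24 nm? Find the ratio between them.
Particle B has the larger minimum momentum uncertainty, by a factor of 6.70.

For each particle, the minimum momentum uncertainty is Δp_min = ℏ/(2Δx):

Particle A: Δp_A = ℏ/(2×8.310e-09 m) = 6.345e-27 kg·m/s
Particle B: Δp_B = ℏ/(2×1.240e-09 m) = 4.252e-26 kg·m/s

Ratio: Δp_B/Δp_A = 6.70

Since Δp_min ∝ 1/Δx, the particle with smaller position uncertainty (B) has larger momentum uncertainty.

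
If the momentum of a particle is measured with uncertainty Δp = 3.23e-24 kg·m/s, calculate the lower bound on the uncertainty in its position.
16.325 pm

Using the Heisenberg uncertainty principle:
ΔxΔp ≥ ℏ/2

The minimum uncertainty in position is:
Δx_min = ℏ/(2Δp)
Δx_min = (1.055e-34 J·s) / (2 × 3.230e-24 kg·m/s)
Δx_min = 1.632e-11 m = 16.325 pm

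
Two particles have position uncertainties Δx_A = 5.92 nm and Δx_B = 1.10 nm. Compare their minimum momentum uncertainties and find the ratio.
Particle B has the larger minimum momentum uncertainty, by a factor of 5.38.

For each particle, the minimum momentum uncertainty is Δp_min = ℏ/(2Δx):

Particle A: Δp_A = ℏ/(2×5.920e-09 m) = 8.907e-27 kg·m/s
Particle B: Δp_B = ℏ/(2×1.100e-09 m) = 4.794e-26 kg·m/s

Ratio: Δp_B/Δp_A = 5.38

Since Δp_min ∝ 1/Δx, the particle with smaller position uncertainty (B) has larger momentum uncertainty.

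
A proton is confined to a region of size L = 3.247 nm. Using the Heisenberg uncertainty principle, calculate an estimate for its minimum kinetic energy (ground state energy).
492.028 neV

Using the uncertainty principle to estimate ground state energy:

1. The position uncertainty is approximately the confinement size:
   Δx ≈ L = 3.247e-09 m

2. From ΔxΔp ≥ ℏ/2, the minimum momentum uncertainty is:
   Δp ≈ ℏ/(2L) = 1.624e-26 kg·m/s

3. The kinetic energy is approximately:
   KE ≈ (Δp)²/(2m) = (1.624e-26)²/(2 × 1.673e-27 kg)
   KE ≈ 7.883e-26 J = 492.028 neV

This is an order-of-magnitude estimate of the ground state energy.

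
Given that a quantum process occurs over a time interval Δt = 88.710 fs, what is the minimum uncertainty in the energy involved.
3.710 meV

Using the energy-time uncertainty principle:
ΔEΔt ≥ ℏ/2

The minimum uncertainty in energy is:
ΔE_min = ℏ/(2Δt)
ΔE_min = (1.055e-34 J·s) / (2 × 8.871e-14 s)
ΔE_min = 5.944e-22 J = 3.710 meV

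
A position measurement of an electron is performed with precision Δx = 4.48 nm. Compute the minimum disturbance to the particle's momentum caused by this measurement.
1.177 × 10^-26 kg·m/s

The uncertainty principle implies that measuring position disturbs momentum:
ΔxΔp ≥ ℏ/2

When we measure position with precision Δx, we necessarily introduce a momentum uncertainty:
Δp ≥ ℏ/(2Δx)
Δp_min = (1.055e-34 J·s) / (2 × 4.480e-09 m)
Δp_min = 1.177e-26 kg·m/s

The more precisely we measure position, the greater the momentum disturbance.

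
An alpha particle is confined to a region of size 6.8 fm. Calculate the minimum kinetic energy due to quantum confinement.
28.240 keV

Using the uncertainty principle:

1. Position uncertainty: Δx ≈ 6.800e-15 m
2. Minimum momentum uncertainty: Δp = ℏ/(2Δx) = 7.754e-21 kg·m/s
3. Minimum kinetic energy:
   KE = (Δp)²/(2m) = (7.754e-21)²/(2 × 6.645e-27 kg)
   KE = 4.525e-15 J = 28.240 keV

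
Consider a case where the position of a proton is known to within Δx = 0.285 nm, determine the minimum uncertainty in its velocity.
110.612 m/s

Using the Heisenberg uncertainty principle and Δp = mΔv:
ΔxΔp ≥ ℏ/2
Δx(mΔv) ≥ ℏ/2

The minimum uncertainty in velocity is:
Δv_min = ℏ/(2mΔx)
Δv_min = (1.055e-34 J·s) / (2 × 1.673e-27 kg × 2.850e-10 m)
Δv_min = 1.106e+02 m/s = 110.612 m/s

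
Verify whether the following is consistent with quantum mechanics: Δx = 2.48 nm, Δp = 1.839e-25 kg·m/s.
Yes, it satisfies the uncertainty principle.

Calculate the product ΔxΔp:
ΔxΔp = (2.480e-09 m) × (1.839e-25 kg·m/s)
ΔxΔp = 4.561e-34 J·s

Compare to the minimum allowed value ℏ/2:
ℏ/2 = 5.273e-35 J·s

Since ΔxΔp = 4.561e-34 J·s ≥ 5.273e-35 J·s = ℏ/2,
the measurement satisfies the uncertainty principle.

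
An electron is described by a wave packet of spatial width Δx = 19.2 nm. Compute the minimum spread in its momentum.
2.746 × 10^-27 kg·m/s

For a wave packet, the spatial width Δx and momentum spread Δp are related by the uncertainty principle:
ΔxΔp ≥ ℏ/2

The minimum momentum spread is:
Δp_min = ℏ/(2Δx)
Δp_min = (1.055e-34 J·s) / (2 × 1.920e-08 m)
Δp_min = 2.746e-27 kg·m/s

A wave packet cannot have both a well-defined position and well-defined momentum.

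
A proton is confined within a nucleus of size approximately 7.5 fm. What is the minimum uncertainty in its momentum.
7.030 × 10^-21 kg·m/s

Using the Heisenberg uncertainty principle:
ΔxΔp ≥ ℏ/2

With Δx ≈ L = 7.500e-15 m (the confinement size):
Δp_min = ℏ/(2Δx)
Δp_min = (1.055e-34 J·s) / (2 × 7.500e-15 m)
Δp_min = 7.030e-21 kg·m/s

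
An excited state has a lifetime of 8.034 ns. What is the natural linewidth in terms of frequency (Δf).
9.905 MHz

Using the energy-time uncertainty principle and E = hf:
ΔEΔt ≥ ℏ/2
hΔf·Δt ≥ ℏ/2

The minimum frequency uncertainty is:
Δf = ℏ/(2hτ) = 1/(4πτ)
Δf = 1/(4π × 8.034e-09 s)
Δf = 9.905e+06 Hz = 9.905 MHz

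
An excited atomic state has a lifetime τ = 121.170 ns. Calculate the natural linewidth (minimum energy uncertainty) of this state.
2.716 neV

Using the energy-time uncertainty principle:
ΔEΔt ≥ ℏ/2

The lifetime τ represents the time uncertainty Δt.
The natural linewidth (minimum energy uncertainty) is:

ΔE = ℏ/(2τ)
ΔE = (1.055e-34 J·s) / (2 × 1.212e-07 s)
ΔE = 4.352e-28 J = 2.716 neV

This natural linewidth limits the precision of spectroscopic measurements.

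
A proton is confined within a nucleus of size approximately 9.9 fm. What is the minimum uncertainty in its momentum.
5.326 × 10^-21 kg·m/s

Using the Heisenberg uncertainty principle:
ΔxΔp ≥ ℏ/2

With Δx ≈ L = 9.900e-15 m (the confinement size):
Δp_min = ℏ/(2Δx)
Δp_min = (1.055e-34 J·s) / (2 × 9.900e-15 m)
Δp_min = 5.326e-21 kg·m/s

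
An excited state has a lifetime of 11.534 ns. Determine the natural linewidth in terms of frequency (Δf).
6.899 MHz

Using the energy-time uncertainty principle and E = hf:
ΔEΔt ≥ ℏ/2
hΔf·Δt ≥ ℏ/2

The minimum frequency uncertainty is:
Δf = ℏ/(2hτ) = 1/(4πτ)
Δf = 1/(4π × 1.153e-08 s)
Δf = 6.899e+06 Hz = 6.899 MHz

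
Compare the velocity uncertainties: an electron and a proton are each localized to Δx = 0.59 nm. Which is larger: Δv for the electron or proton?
The electron has the larger minimum velocity uncertainty, by a ratio of 1836.2.

For both particles, Δp_min = ℏ/(2Δx) = 8.937e-26 kg·m/s (same for both).

The velocity uncertainty is Δv = Δp/m:
- electron: Δv = 8.937e-26 / 9.109e-31 = 9.811e+04 m/s = 98.108 km/s
- proton: Δv = 8.937e-26 / 1.673e-27 = 5.343e+01 m/s = 53.431 m/s

Ratio: 9.811e+04 / 5.343e+01 = 1836.2

The lighter particle has larger velocity uncertainty because Δv ∝ 1/m.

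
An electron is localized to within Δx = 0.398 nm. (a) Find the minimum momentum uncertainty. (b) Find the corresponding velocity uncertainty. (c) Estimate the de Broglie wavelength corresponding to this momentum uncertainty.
(a) Δp_min = 1.325 × 10^-25 kg·m/s
(b) Δv_min = 145.437 km/s
(c) λ_dB = 5.001 nm

Step-by-step:

(a) From the uncertainty principle:
Δp_min = ℏ/(2Δx) = (1.055e-34 J·s)/(2 × 3.980e-10 m) = 1.325e-25 kg·m/s

(b) The velocity uncertainty:
Δv = Δp/m = (1.325e-25 kg·m/s)/(9.109e-31 kg) = 1.454e+05 m/s = 145.437 km/s

(c) The de Broglie wavelength for this momentum:
λ = h/p = (6.626e-34 J·s)/(1.325e-25 kg·m/s) = 5.001e-09 m = 5.001 nm

Note: The de Broglie wavelength is comparable to the localization size, as expected from wave-particle duality.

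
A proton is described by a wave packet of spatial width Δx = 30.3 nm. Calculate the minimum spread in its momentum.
1.740 × 10^-27 kg·m/s

For a wave packet, the spatial width Δx and momentum spread Δp are related by the uncertainty principle:
ΔxΔp ≥ ℏ/2

The minimum momentum spread is:
Δp_min = ℏ/(2Δx)
Δp_min = (1.055e-34 J·s) / (2 × 3.030e-08 m)
Δp_min = 1.740e-27 kg·m/s

A wave packet cannot have both a well-defined position and well-defined momentum.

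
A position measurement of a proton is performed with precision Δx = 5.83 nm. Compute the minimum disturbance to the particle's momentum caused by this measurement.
9.044 × 10^-27 kg·m/s

The uncertainty principle implies that measuring position disturbs momentum:
ΔxΔp ≥ ℏ/2

When we measure position with precision Δx, we necessarily introduce a momentum uncertainty:
Δp ≥ ℏ/(2Δx)
Δp_min = (1.055e-34 J·s) / (2 × 5.830e-09 m)
Δp_min = 9.044e-27 kg·m/s

The more precisely we measure position, the greater the momentum disturbance.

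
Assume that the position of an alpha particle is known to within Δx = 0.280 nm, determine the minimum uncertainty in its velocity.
28.341 m/s

Using the Heisenberg uncertainty principle and Δp = mΔv:
ΔxΔp ≥ ℏ/2
Δx(mΔv) ≥ ℏ/2

The minimum uncertainty in velocity is:
Δv_min = ℏ/(2mΔx)
Δv_min = (1.055e-34 J·s) / (2 × 6.645e-27 kg × 2.800e-10 m)
Δv_min = 2.834e+01 m/s = 28.341 m/s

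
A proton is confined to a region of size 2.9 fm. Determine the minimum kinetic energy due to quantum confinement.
616.820 keV

Using the uncertainty principle:

1. Position uncertainty: Δx ≈ 2.900e-15 m
2. Minimum momentum uncertainty: Δp = ℏ/(2Δx) = 1.818e-20 kg·m/s
3. Minimum kinetic energy:
   KE = (Δp)²/(2m) = (1.818e-20)²/(2 × 1.673e-27 kg)
   KE = 9.883e-14 J = 616.820 keV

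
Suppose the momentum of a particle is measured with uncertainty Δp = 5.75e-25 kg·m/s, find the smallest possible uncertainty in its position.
91.702 pm

Using the Heisenberg uncertainty principle:
ΔxΔp ≥ ℏ/2

The minimum uncertainty in position is:
Δx_min = ℏ/(2Δp)
Δx_min = (1.055e-34 J·s) / (2 × 5.750e-25 kg·m/s)
Δx_min = 9.170e-11 m = 91.702 pm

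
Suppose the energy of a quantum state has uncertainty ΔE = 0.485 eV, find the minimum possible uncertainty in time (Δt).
678.569 as

Using the energy-time uncertainty principle:
ΔEΔt ≥ ℏ/2

The minimum uncertainty in time is:
Δt_min = ℏ/(2ΔE)
Δt_min = (1.055e-34 J·s) / (2 × 7.771e-20 J)
Δt_min = 6.786e-16 s = 678.569 as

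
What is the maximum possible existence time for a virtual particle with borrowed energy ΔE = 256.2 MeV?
1.285 ys

Using the energy-time uncertainty principle:
ΔEΔt ≥ ℏ/2

For a virtual particle borrowing energy ΔE, the maximum lifetime is:
Δt_max = ℏ/(2ΔE)

Converting energy:
ΔE = 256.2 MeV = 4.105e-11 J

Δt_max = (1.055e-34 J·s) / (2 × 4.105e-11 J)
Δt_max = 1.285e-24 s = 1.285 ys

Virtual particles with higher borrowed energy exist for shorter times.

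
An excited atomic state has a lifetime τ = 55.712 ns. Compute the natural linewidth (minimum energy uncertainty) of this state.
5.907 neV

Using the energy-time uncertainty principle:
ΔEΔt ≥ ℏ/2

The lifetime τ represents the time uncertainty Δt.
The natural linewidth (minimum energy uncertainty) is:

ΔE = ℏ/(2τ)
ΔE = (1.055e-34 J·s) / (2 × 5.571e-08 s)
ΔE = 9.464e-28 J = 5.907 neV

This natural linewidth limits the precision of spectroscopic measurements.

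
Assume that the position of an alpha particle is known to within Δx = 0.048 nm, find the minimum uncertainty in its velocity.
165.323 m/s

Using the Heisenberg uncertainty principle and Δp = mΔv:
ΔxΔp ≥ ℏ/2
Δx(mΔv) ≥ ℏ/2

The minimum uncertainty in velocity is:
Δv_min = ℏ/(2mΔx)
Δv_min = (1.055e-34 J·s) / (2 × 6.645e-27 kg × 4.800e-11 m)
Δv_min = 1.653e+02 m/s = 165.323 m/s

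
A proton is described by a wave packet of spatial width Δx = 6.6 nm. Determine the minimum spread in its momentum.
7.989 × 10^-27 kg·m/s

For a wave packet, the spatial width Δx and momentum spread Δp are related by the uncertainty principle:
ΔxΔp ≥ ℏ/2

The minimum momentum spread is:
Δp_min = ℏ/(2Δx)
Δp_min = (1.055e-34 J·s) / (2 × 6.600e-09 m)
Δp_min = 7.989e-27 kg·m/s

A wave packet cannot have both a well-defined position and well-defined momentum.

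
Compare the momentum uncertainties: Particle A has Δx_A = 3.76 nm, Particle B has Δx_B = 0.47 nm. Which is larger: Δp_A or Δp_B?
Particle B has the larger minimum momentum uncertainty, by a factor of 8.00.

For each particle, the minimum momentum uncertainty is Δp_min = ℏ/(2Δx):

Particle A: Δp_A = ℏ/(2×3.760e-09 m) = 1.402e-26 kg·m/s
Particle B: Δp_B = ℏ/(2×4.700e-10 m) = 1.122e-25 kg·m/s

Ratio: Δp_B/Δp_A = 8.00

Since Δp_min ∝ 1/Δx, the particle with smaller position uncertainty (B) has larger momentum uncertainty.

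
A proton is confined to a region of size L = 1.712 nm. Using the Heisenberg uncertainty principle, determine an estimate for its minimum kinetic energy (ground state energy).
1.770 μeV

Using the uncertainty principle to estimate ground state energy:

1. The position uncertainty is approximately the confinement size:
   Δx ≈ L = 1.712e-09 m

2. From ΔxΔp ≥ ℏ/2, the minimum momentum uncertainty is:
   Δp ≈ ℏ/(2L) = 3.080e-26 kg·m/s

3. The kinetic energy is approximately:
   KE ≈ (Δp)²/(2m) = (3.080e-26)²/(2 × 1.673e-27 kg)
   KE ≈ 2.836e-25 J = 1.770 μeV

This is an order-of-magnitude estimate of the ground state energy.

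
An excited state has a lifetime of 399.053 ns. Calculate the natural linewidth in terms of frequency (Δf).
199.416 kHz

Using the energy-time uncertainty principle and E = hf:
ΔEΔt ≥ ℏ/2
hΔf·Δt ≥ ℏ/2

The minimum frequency uncertainty is:
Δf = ℏ/(2hτ) = 1/(4πτ)
Δf = 1/(4π × 3.991e-07 s)
Δf = 1.994e+05 Hz = 199.416 kHz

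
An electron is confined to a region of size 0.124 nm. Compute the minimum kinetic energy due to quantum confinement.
619.469 meV

Using the uncertainty principle:

1. Position uncertainty: Δx ≈ 1.240e-10 m
2. Minimum momentum uncertainty: Δp = ℏ/(2Δx) = 4.252e-25 kg·m/s
3. Minimum kinetic energy:
   KE = (Δp)²/(2m) = (4.252e-25)²/(2 × 9.109e-31 kg)
   KE = 9.925e-20 J = 619.469 meV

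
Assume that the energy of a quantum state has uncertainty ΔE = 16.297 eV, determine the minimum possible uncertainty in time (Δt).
20.194 as

Using the energy-time uncertainty principle:
ΔEΔt ≥ ℏ/2

The minimum uncertainty in time is:
Δt_min = ℏ/(2ΔE)
Δt_min = (1.055e-34 J·s) / (2 × 2.611e-18 J)
Δt_min = 2.019e-17 s = 20.194 as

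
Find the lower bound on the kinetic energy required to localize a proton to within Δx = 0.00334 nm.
465.009 meV

Localizing a particle requires giving it sufficient momentum uncertainty:

1. From uncertainty principle: Δp ≥ ℏ/(2Δx)
   Δp_min = (1.055e-34 J·s) / (2 × 3.340e-12 m)
   Δp_min = 1.579e-23 kg·m/s

2. This momentum uncertainty corresponds to kinetic energy:
   KE ≈ (Δp)²/(2m) = (1.579e-23)²/(2 × 1.673e-27 kg)
   KE = 7.450e-20 J = 465.009 meV

Tighter localization requires more energy.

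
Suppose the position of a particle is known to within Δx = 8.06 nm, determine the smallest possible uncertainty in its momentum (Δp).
6.542 × 10^-27 kg·m/s

Using the Heisenberg uncertainty principle:
ΔxΔp ≥ ℏ/2

The minimum uncertainty in momentum is:
Δp_min = ℏ/(2Δx)
Δp_min = (1.055e-34 J·s) / (2 × 8.060e-09 m)
Δp_min = 6.542e-27 kg·m/s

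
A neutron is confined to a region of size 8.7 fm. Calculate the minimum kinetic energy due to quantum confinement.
68.441 keV

Using the uncertainty principle:

1. Position uncertainty: Δx ≈ 8.700e-15 m
2. Minimum momentum uncertainty: Δp = ℏ/(2Δx) = 6.061e-21 kg·m/s
3. Minimum kinetic energy:
   KE = (Δp)²/(2m) = (6.061e-21)²/(2 × 1.675e-27 kg)
   KE = 1.097e-14 J = 68.441 keV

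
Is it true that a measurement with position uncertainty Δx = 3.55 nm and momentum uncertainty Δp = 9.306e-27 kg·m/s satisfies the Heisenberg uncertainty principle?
No, it violates the uncertainty principle (impossible measurement).

Calculate the product ΔxΔp:
ΔxΔp = (3.550e-09 m) × (9.306e-27 kg·m/s)
ΔxΔp = 3.304e-35 J·s

Compare to the minimum allowed value ℏ/2:
ℏ/2 = 5.273e-35 J·s

Since ΔxΔp = 3.304e-35 J·s < 5.273e-35 J·s = ℏ/2,
the measurement violates the uncertainty principle.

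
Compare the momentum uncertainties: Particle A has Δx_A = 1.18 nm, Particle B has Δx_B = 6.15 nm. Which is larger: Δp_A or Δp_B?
Particle A has the larger minimum momentum uncertainty, by a factor of 5.21.

For each particle, the minimum momentum uncertainty is Δp_min = ℏ/(2Δx):

Particle A: Δp_A = ℏ/(2×1.180e-09 m) = 4.469e-26 kg·m/s
Particle B: Δp_B = ℏ/(2×6.150e-09 m) = 8.574e-27 kg·m/s

Ratio: Δp_A/Δp_B = 5.21

Since Δp_min ∝ 1/Δx, the particle with smaller position uncertainty (A) has larger momentum uncertainty.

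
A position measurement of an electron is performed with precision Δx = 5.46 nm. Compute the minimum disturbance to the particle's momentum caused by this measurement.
9.657 × 10^-27 kg·m/s

The uncertainty principle implies that measuring position disturbs momentum:
ΔxΔp ≥ ℏ/2

When we measure position with precision Δx, we necessarily introduce a momentum uncertainty:
Δp ≥ ℏ/(2Δx)
Δp_min = (1.055e-34 J·s) / (2 × 5.460e-09 m)
Δp_min = 9.657e-27 kg·m/s

The more precisely we measure position, the greater the momentum disturbance.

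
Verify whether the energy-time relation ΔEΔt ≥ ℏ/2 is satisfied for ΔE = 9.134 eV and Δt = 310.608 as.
Yes, it satisfies the uncertainty relation.

Calculate the product ΔEΔt:
ΔE = 9.134 eV = 1.463e-18 J
ΔEΔt = (1.463e-18 J) × (3.106e-16 s)
ΔEΔt = 4.546e-34 J·s

Compare to the minimum allowed value ℏ/2:
ℏ/2 = 5.273e-35 J·s

Since ΔEΔt = 4.546e-34 J·s ≥ 5.273e-35 J·s = ℏ/2,
this satisfies the uncertainty relation.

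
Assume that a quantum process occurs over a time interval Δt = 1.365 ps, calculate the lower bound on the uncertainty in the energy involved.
241.103 μeV

Using the energy-time uncertainty principle:
ΔEΔt ≥ ℏ/2

The minimum uncertainty in energy is:
ΔE_min = ℏ/(2Δt)
ΔE_min = (1.055e-34 J·s) / (2 × 1.365e-12 s)
ΔE_min = 3.863e-23 J = 241.103 μeV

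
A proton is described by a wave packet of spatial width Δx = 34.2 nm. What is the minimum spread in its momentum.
1.542 × 10^-27 kg·m/s

For a wave packet, the spatial width Δx and momentum spread Δp are related by the uncertainty principle:
ΔxΔp ≥ ℏ/2

The minimum momentum spread is:
Δp_min = ℏ/(2Δx)
Δp_min = (1.055e-34 J·s) / (2 × 3.420e-08 m)
Δp_min = 1.542e-27 kg·m/s

A wave packet cannot have both a well-defined position and well-defined momentum.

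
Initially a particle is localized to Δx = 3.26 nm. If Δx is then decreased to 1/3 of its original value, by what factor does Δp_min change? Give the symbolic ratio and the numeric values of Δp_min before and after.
Original Δp_min = 1.617 × 10^-26 kg·m/s; new Δp'_min = 4.852 × 10^-26 kg·m/s; ratio Δp'_min/Δp_min = 3.

From the uncertainty principle ΔxΔp ≥ ℏ/2, the minimum momentum uncertainty is Δp_min = ℏ/(2Δx).

Original (Δx = 3.26 nm = 3.260e-09 m):
Δp_min = (1.055e-34 J·s)/(2 × 3.260e-09 m) = 1.617e-26 kg·m/s

When Δx → (1/3)Δx:
Δp'_min = ℏ/(2 × (1/3)Δx) = 3 × ℏ/(2Δx) = 3 × Δp_min
Δp'_min = 3 × 1.617e-26 kg·m/s = 4.852e-26 kg·m/s

Since Δp_min ∝ 1/Δx, when Δx is decreased to 1/3 of its original value, Δp_min increases to 3 times its original value.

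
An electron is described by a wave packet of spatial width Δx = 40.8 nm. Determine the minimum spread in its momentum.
1.292 × 10^-27 kg·m/s

For a wave packet, the spatial width Δx and momentum spread Δp are related by the uncertainty principle:
ΔxΔp ≥ ℏ/2

The minimum momentum spread is:
Δp_min = ℏ/(2Δx)
Δp_min = (1.055e-34 J·s) / (2 × 4.080e-08 m)
Δp_min = 1.292e-27 kg·m/s

A wave packet cannot have both a well-defined position and well-defined momentum.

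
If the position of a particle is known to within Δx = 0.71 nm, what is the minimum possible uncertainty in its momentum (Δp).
7.427 × 10^-26 kg·m/s

Using the Heisenberg uncertainty principle:
ΔxΔp ≥ ℏ/2

The minimum uncertainty in momentum is:
Δp_min = ℏ/(2Δx)
Δp_min = (1.055e-34 J·s) / (2 × 7.100e-10 m)
Δp_min = 7.427e-26 kg·m/s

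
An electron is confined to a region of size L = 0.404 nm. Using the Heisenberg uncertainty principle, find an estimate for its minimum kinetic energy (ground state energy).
58.358 meV

Using the uncertainty principle to estimate ground state energy:

1. The position uncertainty is approximately the confinement size:
   Δx ≈ L = 4.040e-10 m

2. From ΔxΔp ≥ ℏ/2, the minimum momentum uncertainty is:
   Δp ≈ ℏ/(2L) = 1.305e-25 kg·m/s

3. The kinetic energy is approximately:
   KE ≈ (Δp)²/(2m) = (1.305e-25)²/(2 × 9.109e-31 kg)
   KE ≈ 9.350e-21 J = 58.358 meV

This is an order-of-magnitude estimate of the ground state energy.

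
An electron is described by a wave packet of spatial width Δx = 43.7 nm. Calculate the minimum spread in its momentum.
1.207 × 10^-27 kg·m/s

For a wave packet, the spatial width Δx and momentum spread Δp are related by the uncertainty principle:
ΔxΔp ≥ ℏ/2

The minimum momentum spread is:
Δp_min = ℏ/(2Δx)
Δp_min = (1.055e-34 J·s) / (2 × 4.370e-08 m)
Δp_min = 1.207e-27 kg·m/s

A wave packet cannot have both a well-defined position and well-defined momentum.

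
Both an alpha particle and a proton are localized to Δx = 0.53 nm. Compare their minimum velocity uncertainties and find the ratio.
The proton has the larger minimum velocity uncertainty, by a ratio of 4.0.

For both particles, Δp_min = ℏ/(2Δx) = 9.949e-26 kg·m/s (same for both).

The velocity uncertainty is Δv = Δp/m:
- alpha particle: Δv = 9.949e-26 / 6.645e-27 = 1.497e+01 m/s = 14.973 m/s
- proton: Δv = 9.949e-26 / 1.673e-27 = 5.948e+01 m/s = 59.480 m/s

Ratio: 5.948e+01 / 1.497e+01 = 4.0

The lighter particle has larger velocity uncertainty because Δv ∝ 1/m.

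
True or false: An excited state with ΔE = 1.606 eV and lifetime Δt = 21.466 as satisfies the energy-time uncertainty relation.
No, it violates the uncertainty relation.

Calculate the product ΔEΔt:
ΔE = 1.606 eV = 2.573e-19 J
ΔEΔt = (2.573e-19 J) × (2.147e-17 s)
ΔEΔt = 5.523e-36 J·s

Compare to the minimum allowed value ℏ/2:
ℏ/2 = 5.273e-35 J·s

Since ΔEΔt = 5.523e-36 J·s < 5.273e-35 J·s = ℏ/2,
this violates the uncertainty relation.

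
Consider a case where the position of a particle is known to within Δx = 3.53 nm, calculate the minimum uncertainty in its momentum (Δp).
1.494 × 10^-26 kg·m/s

Using the Heisenberg uncertainty principle:
ΔxΔp ≥ ℏ/2

The minimum uncertainty in momentum is:
Δp_min = ℏ/(2Δx)
Δp_min = (1.055e-34 J·s) / (2 × 3.530e-09 m)
Δp_min = 1.494e-26 kg·m/s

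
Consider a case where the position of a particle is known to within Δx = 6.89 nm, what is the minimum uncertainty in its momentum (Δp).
7.653 × 10^-27 kg·m/s

Using the Heisenberg uncertainty principle:
ΔxΔp ≥ ℏ/2

The minimum uncertainty in momentum is:
Δp_min = ℏ/(2Δx)
Δp_min = (1.055e-34 J·s) / (2 × 6.890e-09 m)
Δp_min = 7.653e-27 kg·m/s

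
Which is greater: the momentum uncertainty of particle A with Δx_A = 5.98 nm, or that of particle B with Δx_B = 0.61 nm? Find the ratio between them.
Particle B has the larger minimum momentum uncertainty, by a factor of 9.80.

For each particle, the minimum momentum uncertainty is Δp_min = ℏ/(2Δx):

Particle A: Δp_A = ℏ/(2×5.980e-09 m) = 8.817e-27 kg·m/s
Particle B: Δp_B = ℏ/(2×6.100e-10 m) = 8.644e-26 kg·m/s

Ratio: Δp_B/Δp_A = 9.80

Since Δp_min ∝ 1/Δx, the particle with smaller position uncertainty (B) has larger momentum uncertainty.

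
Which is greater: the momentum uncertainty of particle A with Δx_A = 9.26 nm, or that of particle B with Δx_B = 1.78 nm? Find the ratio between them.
Particle B has the larger minimum momentum uncertainty, by a factor of 5.20.

For each particle, the minimum momentum uncertainty is Δp_min = ℏ/(2Δx):

Particle A: Δp_A = ℏ/(2×9.260e-09 m) = 5.694e-27 kg·m/s
Particle B: Δp_B = ℏ/(2×1.780e-09 m) = 2.962e-26 kg·m/s

Ratio: Δp_B/Δp_A = 5.20

Since Δp_min ∝ 1/Δx, the particle with smaller position uncertainty (B) has larger momentum uncertainty.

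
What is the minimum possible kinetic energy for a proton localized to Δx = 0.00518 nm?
193.328 meV

Localizing a particle requires giving it sufficient momentum uncertainty:

1. From uncertainty principle: Δp ≥ ℏ/(2Δx)
   Δp_min = (1.055e-34 J·s) / (2 × 5.180e-12 m)
   Δp_min = 1.018e-23 kg·m/s

2. This momentum uncertainty corresponds to kinetic energy:
   KE ≈ (Δp)²/(2m) = (1.018e-23)²/(2 × 1.673e-27 kg)
   KE = 3.097e-20 J = 193.328 meV

Tighter localization requires more energy.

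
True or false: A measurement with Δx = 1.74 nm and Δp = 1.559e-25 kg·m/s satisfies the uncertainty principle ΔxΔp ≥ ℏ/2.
Yes, it satisfies the uncertainty principle.

Calculate the product ΔxΔp:
ΔxΔp = (1.740e-09 m) × (1.559e-25 kg·m/s)
ΔxΔp = 2.713e-34 J·s

Compare to the minimum allowed value ℏ/2:
ℏ/2 = 5.273e-35 J·s

Since ΔxΔp = 2.713e-34 J·s ≥ 5.273e-35 J·s = ℏ/2,
the measurement satisfies the uncertainty principle.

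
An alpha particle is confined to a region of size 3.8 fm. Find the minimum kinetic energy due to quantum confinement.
90.430 keV

Using the uncertainty principle:

1. Position uncertainty: Δx ≈ 3.800e-15 m
2. Minimum momentum uncertainty: Δp = ℏ/(2Δx) = 1.388e-20 kg·m/s
3. Minimum kinetic energy:
   KE = (Δp)²/(2m) = (1.388e-20)²/(2 × 6.645e-27 kg)
   KE = 1.449e-14 J = 90.430 keV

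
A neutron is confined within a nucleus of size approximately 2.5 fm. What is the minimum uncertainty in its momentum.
2.109 × 10^-20 kg·m/s

Using the Heisenberg uncertainty principle:
ΔxΔp ≥ ℏ/2

With Δx ≈ L = 2.500e-15 m (the confinement size):
Δp_min = ℏ/(2Δx)
Δp_min = (1.055e-34 J·s) / (2 × 2.500e-15 m)
Δp_min = 2.109e-20 kg·m/s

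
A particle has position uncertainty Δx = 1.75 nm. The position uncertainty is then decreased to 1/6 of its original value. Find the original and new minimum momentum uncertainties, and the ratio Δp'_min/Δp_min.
Original Δp_min = 3.013 × 10^-26 kg·m/s; new Δp'_min = 1.808 × 10^-25 kg·m/s; ratio Δp'_min/Δp_min = 6.

From the uncertainty principle ΔxΔp ≥ ℏ/2, the minimum momentum uncertainty is Δp_min = ℏ/(2Δx).

Original (Δx = 1.75 nm = 1.750e-09 m):
Δp_min = (1.055e-34 J·s)/(2 × 1.750e-09 m) = 3.013e-26 kg·m/s

When Δx → (1/6)Δx:
Δp'_min = ℏ/(2 × (1/6)Δx) = 6 × ℏ/(2Δx) = 6 × Δp_min
Δp'_min = 6 × 3.013e-26 kg·m/s = 1.808e-25 kg·m/s

Since Δp_min ∝ 1/Δx, when Δx is decreased to 1/6 of its original value, Δp_min increases to 6 times its original value.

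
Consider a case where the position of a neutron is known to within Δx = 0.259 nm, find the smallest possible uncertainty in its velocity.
121.549 m/s

Using the Heisenberg uncertainty principle and Δp = mΔv:
ΔxΔp ≥ ℏ/2
Δx(mΔv) ≥ ℏ/2

The minimum uncertainty in velocity is:
Δv_min = ℏ/(2mΔx)
Δv_min = (1.055e-34 J·s) / (2 × 1.675e-27 kg × 2.590e-10 m)
Δv_min = 1.215e+02 m/s = 121.549 m/s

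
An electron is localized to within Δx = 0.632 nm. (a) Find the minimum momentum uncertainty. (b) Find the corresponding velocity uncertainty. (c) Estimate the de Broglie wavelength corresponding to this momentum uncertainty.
(a) Δp_min = 8.343 × 10^-26 kg·m/s
(b) Δv_min = 91.588 km/s
(c) λ_dB = 7.942 nm

Step-by-step:

(a) From the uncertainty principle:
Δp_min = ℏ/(2Δx) = (1.055e-34 J·s)/(2 × 6.320e-10 m) = 8.343e-26 kg·m/s

(b) The velocity uncertainty:
Δv = Δp/m = (8.343e-26 kg·m/s)/(9.109e-31 kg) = 9.159e+04 m/s = 91.588 km/s

(c) The de Broglie wavelength for this momentum:
λ = h/p = (6.626e-34 J·s)/(8.343e-26 kg·m/s) = 7.942e-09 m = 7.942 nm

Note: The de Broglie wavelength is comparable to the localization size, as expected from wave-particle duality.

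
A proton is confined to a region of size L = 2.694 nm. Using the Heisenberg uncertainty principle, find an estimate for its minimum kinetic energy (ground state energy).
714.758 neV

Using the uncertainty principle to estimate ground state energy:

1. The position uncertainty is approximately the confinement size:
   Δx ≈ L = 2.694e-09 m

2. From ΔxΔp ≥ ℏ/2, the minimum momentum uncertainty is:
   Δp ≈ ℏ/(2L) = 1.957e-26 kg·m/s

3. The kinetic energy is approximately:
   KE ≈ (Δp)²/(2m) = (1.957e-26)²/(2 × 1.673e-27 kg)
   KE ≈ 1.145e-25 J = 714.758 neV

This is an order-of-magnitude estimate of the ground state energy.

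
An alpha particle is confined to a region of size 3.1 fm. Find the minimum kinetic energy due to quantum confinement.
135.880 keV

Using the uncertainty principle:

1. Position uncertainty: Δx ≈ 3.100e-15 m
2. Minimum momentum uncertainty: Δp = ℏ/(2Δx) = 1.701e-20 kg·m/s
3. Minimum kinetic energy:
   KE = (Δp)²/(2m) = (1.701e-20)²/(2 × 6.645e-27 kg)
   KE = 2.177e-14 J = 135.880 keV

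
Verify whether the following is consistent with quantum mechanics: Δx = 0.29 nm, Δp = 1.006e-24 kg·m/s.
Yes, it satisfies the uncertainty principle.

Calculate the product ΔxΔp:
ΔxΔp = (2.900e-10 m) × (1.006e-24 kg·m/s)
ΔxΔp = 2.917e-34 J·s

Compare to the minimum allowed value ℏ/2:
ℏ/2 = 5.273e-35 J·s

Since ΔxΔp = 2.917e-34 J·s ≥ 5.273e-35 J·s = ℏ/2,
the measurement satisfies the uncertainty principle.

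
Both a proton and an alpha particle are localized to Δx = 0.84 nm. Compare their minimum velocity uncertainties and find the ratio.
The proton has the larger minimum velocity uncertainty, by a ratio of 4.0.

For both particles, Δp_min = ℏ/(2Δx) = 6.277e-26 kg·m/s (same for both).

The velocity uncertainty is Δv = Δp/m:
- proton: Δv = 6.277e-26 / 1.673e-27 = 3.753e+01 m/s = 37.529 m/s
- alpha particle: Δv = 6.277e-26 / 6.645e-27 = 9.447e+00 m/s = 9.447 m/s

Ratio: 3.753e+01 / 9.447e+00 = 4.0

The lighter particle has larger velocity uncertainty because Δv ∝ 1/m.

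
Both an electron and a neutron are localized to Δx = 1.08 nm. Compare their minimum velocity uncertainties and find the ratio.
The electron has the larger minimum velocity uncertainty, by a ratio of 1838.7.

For both particles, Δp_min = ℏ/(2Δx) = 4.882e-26 kg·m/s (same for both).

The velocity uncertainty is Δv = Δp/m:
- electron: Δv = 4.882e-26 / 9.109e-31 = 5.360e+04 m/s = 53.596 km/s
- neutron: Δv = 4.882e-26 / 1.675e-27 = 2.915e+01 m/s = 29.149 m/s

Ratio: 5.360e+04 / 2.915e+01 = 1838.7

The lighter particle has larger velocity uncertainty because Δv ∝ 1/m.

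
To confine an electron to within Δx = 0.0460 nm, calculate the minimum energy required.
4.501 eV

Localizing a particle requires giving it sufficient momentum uncertainty:

1. From uncertainty principle: Δp ≥ ℏ/(2Δx)
   Δp_min = (1.055e-34 J·s) / (2 × 4.600e-11 m)
   Δp_min = 1.146e-24 kg·m/s

2. This momentum uncertainty corresponds to kinetic energy:
   KE ≈ (Δp)²/(2m) = (1.146e-24)²/(2 × 9.109e-31 kg)
   KE = 7.212e-19 J = 4.501 eV

Tighter localization requires more energy.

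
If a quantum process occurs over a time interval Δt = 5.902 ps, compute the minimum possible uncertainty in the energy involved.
55.762 μeV

Using the energy-time uncertainty principle:
ΔEΔt ≥ ℏ/2

The minimum uncertainty in energy is:
ΔE_min = ℏ/(2Δt)
ΔE_min = (1.055e-34 J·s) / (2 × 5.902e-12 s)
ΔE_min = 8.934e-24 J = 55.762 μeV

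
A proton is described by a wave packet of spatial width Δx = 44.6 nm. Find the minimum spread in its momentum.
1.182 × 10^-27 kg·m/s

For a wave packet, the spatial width Δx and momentum spread Δp are related by the uncertainty principle:
ΔxΔp ≥ ℏ/2

The minimum momentum spread is:
Δp_min = ℏ/(2Δx)
Δp_min = (1.055e-34 J·s) / (2 × 4.460e-08 m)
Δp_min = 1.182e-27 kg·m/s

A wave packet cannot have both a well-defined position and well-defined momentum.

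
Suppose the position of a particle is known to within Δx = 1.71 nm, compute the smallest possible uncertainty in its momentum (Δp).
3.084 × 10^-26 kg·m/s

Using the Heisenberg uncertainty principle:
ΔxΔp ≥ ℏ/2

The minimum uncertainty in momentum is:
Δp_min = ℏ/(2Δx)
Δp_min = (1.055e-34 J·s) / (2 × 1.710e-09 m)
Δp_min = 3.084e-26 kg·m/s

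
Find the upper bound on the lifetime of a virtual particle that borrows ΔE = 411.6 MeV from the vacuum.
7.996 × 10^-25 s

Using the energy-time uncertainty principle:
ΔEΔt ≥ ℏ/2

For a virtual particle borrowing energy ΔE, the maximum lifetime is:
Δt_max = ℏ/(2ΔE)

Converting energy:
ΔE = 411.6 MeV = 6.595e-11 J

Δt_max = (1.055e-34 J·s) / (2 × 6.595e-11 J)
Δt_max = 7.996e-25 s = 7.996 × 10^-25 s

Virtual particles with higher borrowed energy exist for shorter times.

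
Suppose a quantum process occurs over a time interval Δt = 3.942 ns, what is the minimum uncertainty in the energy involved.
83.487 neV

Using the energy-time uncertainty principle:
ΔEΔt ≥ ℏ/2

The minimum uncertainty in energy is:
ΔE_min = ℏ/(2Δt)
ΔE_min = (1.055e-34 J·s) / (2 × 3.942e-09 s)
ΔE_min = 1.338e-26 J = 83.487 neV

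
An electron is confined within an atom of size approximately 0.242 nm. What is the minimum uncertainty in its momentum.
2.179 × 10^-25 kg·m/s

Using the Heisenberg uncertainty principle:
ΔxΔp ≥ ℏ/2

With Δx ≈ L = 2.420e-10 m (the confinement size):
Δp_min = ℏ/(2Δx)
Δp_min = (1.055e-34 J·s) / (2 × 2.420e-10 m)
Δp_min = 2.179e-25 kg·m/s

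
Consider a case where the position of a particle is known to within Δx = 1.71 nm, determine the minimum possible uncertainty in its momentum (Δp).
3.084 × 10^-26 kg·m/s

Using the Heisenberg uncertainty principle:
ΔxΔp ≥ ℏ/2

The minimum uncertainty in momentum is:
Δp_min = ℏ/(2Δx)
Δp_min = (1.055e-34 J·s) / (2 × 1.710e-09 m)
Δp_min = 3.084e-26 kg·m/s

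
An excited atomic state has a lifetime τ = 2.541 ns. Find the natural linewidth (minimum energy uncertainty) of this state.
129.518 neV

Using the energy-time uncertainty principle:
ΔEΔt ≥ ℏ/2

The lifetime τ represents the time uncertainty Δt.
The natural linewidth (minimum energy uncertainty) is:

ΔE = ℏ/(2τ)
ΔE = (1.055e-34 J·s) / (2 × 2.541e-09 s)
ΔE = 2.075e-26 J = 129.518 neV

This natural linewidth limits the precision of spectroscopic measurements.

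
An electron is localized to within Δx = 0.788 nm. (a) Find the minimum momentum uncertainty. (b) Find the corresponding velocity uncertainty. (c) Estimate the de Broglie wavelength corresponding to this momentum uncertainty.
(a) Δp_min = 6.691 × 10^-26 kg·m/s
(b) Δv_min = 73.457 km/s
(c) λ_dB = 9.902 nm

Step-by-step:

(a) From the uncertainty principle:
Δp_min = ℏ/(2Δx) = (1.055e-34 J·s)/(2 × 7.880e-10 m) = 6.691e-26 kg·m/s

(b) The velocity uncertainty:
Δv = Δp/m = (6.691e-26 kg·m/s)/(9.109e-31 kg) = 7.346e+04 m/s = 73.457 km/s

(c) The de Broglie wavelength for this momentum:
λ = h/p = (6.626e-34 J·s)/(6.691e-26 kg·m/s) = 9.902e-09 m = 9.902 nm

Note: The de Broglie wavelength is comparable to the localization size, as expected from wave-particle duality.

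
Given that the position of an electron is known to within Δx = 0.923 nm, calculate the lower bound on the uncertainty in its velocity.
62.713 km/s

Using the Heisenberg uncertainty principle and Δp = mΔv:
ΔxΔp ≥ ℏ/2
Δx(mΔv) ≥ ℏ/2

The minimum uncertainty in velocity is:
Δv_min = ℏ/(2mΔx)
Δv_min = (1.055e-34 J·s) / (2 × 9.109e-31 kg × 9.230e-10 m)
Δv_min = 6.271e+04 m/s = 62.713 km/s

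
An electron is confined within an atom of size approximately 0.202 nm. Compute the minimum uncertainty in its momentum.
2.610 × 10^-25 kg·m/s

Using the Heisenberg uncertainty principle:
ΔxΔp ≥ ℏ/2

With Δx ≈ L = 2.020e-10 m (the confinement size):
Δp_min = ℏ/(2Δx)
Δp_min = (1.055e-34 J·s) / (2 × 2.020e-10 m)
Δp_min = 2.610e-25 kg·m/s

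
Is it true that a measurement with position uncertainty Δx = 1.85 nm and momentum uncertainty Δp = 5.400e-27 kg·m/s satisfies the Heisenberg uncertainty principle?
No, it violates the uncertainty principle (impossible measurement).

Calculate the product ΔxΔp:
ΔxΔp = (1.850e-09 m) × (5.400e-27 kg·m/s)
ΔxΔp = 9.990e-36 J·s

Compare to the minimum allowed value ℏ/2:
ℏ/2 = 5.273e-35 J·s

Since ΔxΔp = 9.990e-36 J·s < 5.273e-35 J·s = ℏ/2,
the measurement violates the uncertainty principle.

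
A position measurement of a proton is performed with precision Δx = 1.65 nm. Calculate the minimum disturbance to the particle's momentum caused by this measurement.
3.196 × 10^-26 kg·m/s

The uncertainty principle implies that measuring position disturbs momentum:
ΔxΔp ≥ ℏ/2

When we measure position with precision Δx, we necessarily introduce a momentum uncertainty:
Δp ≥ ℏ/(2Δx)
Δp_min = (1.055e-34 J·s) / (2 × 1.650e-09 m)
Δp_min = 3.196e-26 kg·m/s

The more precisely we measure position, the greater the momentum disturbance.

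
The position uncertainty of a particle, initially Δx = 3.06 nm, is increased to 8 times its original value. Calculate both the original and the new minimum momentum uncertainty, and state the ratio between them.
Original Δp_min = 1.723 × 10^-26 kg·m/s; new Δp'_min = 2.154 × 10^-27 kg·m/s; ratio Δp'_min/Δp_min = 1/8.

From the uncertainty principle ΔxΔp ≥ ℏ/2, the minimum momentum uncertainty is Δp_min = ℏ/(2Δx).

Original (Δx = 3.06 nm = 3.060e-09 m):
Δp_min = (1.055e-34 J·s)/(2 × 3.060e-09 m) = 1.723e-26 kg·m/s

When Δx → 8Δx:
Δp'_min = ℏ/(2 × 8Δx) = (1/8) × ℏ/(2Δx) = (1/8) × Δp_min
Δp'_min = 1/8 × 1.723e-26 kg·m/s = 2.154e-27 kg·m/s

Since Δp_min ∝ 1/Δx, when Δx is increased to 8 times its original value, Δp_min decreases to 1/8 of its original value.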